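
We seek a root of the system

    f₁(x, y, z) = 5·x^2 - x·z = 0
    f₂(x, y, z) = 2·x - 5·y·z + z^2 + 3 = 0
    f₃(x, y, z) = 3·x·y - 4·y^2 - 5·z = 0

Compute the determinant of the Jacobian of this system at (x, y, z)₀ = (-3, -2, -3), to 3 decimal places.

3093.000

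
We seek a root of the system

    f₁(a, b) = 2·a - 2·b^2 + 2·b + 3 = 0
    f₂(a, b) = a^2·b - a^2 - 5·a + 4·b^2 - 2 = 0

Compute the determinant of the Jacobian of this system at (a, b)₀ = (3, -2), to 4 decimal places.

216.0000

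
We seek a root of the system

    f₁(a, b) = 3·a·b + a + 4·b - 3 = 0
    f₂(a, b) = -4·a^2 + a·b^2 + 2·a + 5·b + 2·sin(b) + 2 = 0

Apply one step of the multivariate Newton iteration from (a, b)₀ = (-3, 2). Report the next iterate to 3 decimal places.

(-2.206, -0.088)

At (-3, 2): F = (-16.000, -40.18141).
Jacobian J = [[3·b + 1, 3·a + 4], [-8·a + b^2 + 2, 2·a·b + 2·cos(b) + 5]].
At the point, J = [[7.000, -5.000], [30.000, -7.83229]] (det J = 95.17394).
Solving J·Δ = −F gives Δ = (0.794, -2.088).
Then the next iterate is (a, b)₁ = (-2.206, -0.088).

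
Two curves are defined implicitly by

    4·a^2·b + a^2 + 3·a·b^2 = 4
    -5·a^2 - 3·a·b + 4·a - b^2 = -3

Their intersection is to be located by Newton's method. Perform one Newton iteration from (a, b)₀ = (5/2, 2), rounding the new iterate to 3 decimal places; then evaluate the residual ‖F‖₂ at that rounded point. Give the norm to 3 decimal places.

At (5/2, 2): F = (82.250, -37.250).
Jacobian J = [[8·a·b + 2·a + 3·b^2, 4·a^2 + 6·a·b], [-10·a - 3·b + 4, -3·a - 2·b]].
At the point, J = [[57.000, 55.000], [-27.000, -11.500]] (det J = 829.500).
Solving J·Δ = −F gives Δ = (-1.330, -0.118).
Then the next iterate is (a, b)₁ = (1.170, 1.882).
Re-evaluating at (1.170, 1.882): F = (20.10613, -9.31224), so ‖F‖₂ = 22.158.

22.158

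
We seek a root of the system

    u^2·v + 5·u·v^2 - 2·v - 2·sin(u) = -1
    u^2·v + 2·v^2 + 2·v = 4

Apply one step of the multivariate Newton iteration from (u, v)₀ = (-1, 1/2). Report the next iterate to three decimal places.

(-1.722, 0.756)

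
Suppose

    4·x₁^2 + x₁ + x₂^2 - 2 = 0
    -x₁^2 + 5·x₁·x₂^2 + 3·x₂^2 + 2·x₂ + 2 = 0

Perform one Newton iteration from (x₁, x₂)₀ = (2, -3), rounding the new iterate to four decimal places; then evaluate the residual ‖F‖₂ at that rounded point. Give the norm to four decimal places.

31.9114

At (2, -3): F = (25.0000, 109.0000).
Jacobian J = [[8·x₁ + 1, 2·x₂], [-2·x₁ + 5·x₂^2, 10·x₁·x₂ + 6·x₂ + 2]].
At the point, J = [[17.0000, -6.0000], [41.0000, -76.0000]] (det J = -1046.0000).
Solving J·Δ = −F gives Δ = (-1.1912, 0.7916).
Then the next iterate is (x₁, x₂)₁ = (0.8088, -2.2084).
Re-evaluating at (0.8088, -2.2084): F = (6.302460, 31.282846), so ‖F‖₂ = 31.9114.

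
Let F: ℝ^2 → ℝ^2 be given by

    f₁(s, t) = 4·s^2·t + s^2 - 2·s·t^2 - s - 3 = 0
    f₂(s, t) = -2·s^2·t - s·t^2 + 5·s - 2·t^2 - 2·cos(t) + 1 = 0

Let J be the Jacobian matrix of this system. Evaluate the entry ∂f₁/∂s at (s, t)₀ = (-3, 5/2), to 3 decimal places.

-79.500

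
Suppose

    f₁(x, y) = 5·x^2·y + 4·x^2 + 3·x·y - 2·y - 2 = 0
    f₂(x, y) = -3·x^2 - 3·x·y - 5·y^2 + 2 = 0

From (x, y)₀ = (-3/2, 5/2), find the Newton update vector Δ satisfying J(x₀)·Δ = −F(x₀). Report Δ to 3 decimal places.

At (-3/2, 5/2): F = (18.875, -24.750).
Jacobian J = [[10·x·y + 8·x + 3·y, 5·x^2 + 3·x - 2], [-6·x - 3·y, -3·x - 10·y]].
At the point, J = [[-42.000, 4.750], [1.500, -20.500]] (det J = 853.875).
Solving J·Δ = −F gives Δ = (0.315, -1.184).

(0.315, -1.184)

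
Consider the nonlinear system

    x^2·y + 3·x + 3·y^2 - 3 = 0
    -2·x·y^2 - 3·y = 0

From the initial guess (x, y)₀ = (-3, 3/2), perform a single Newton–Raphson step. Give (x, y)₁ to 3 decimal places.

At (-3, 3/2): F = (8.250, 9.000).
Jacobian J = [[2·x·y + 3, x^2 + 6·y], [-2·y^2, -4·x·y - 3]].
At the point, J = [[-6.000, 18.000], [-4.500, 15.000]] (det J = -9.000).
Solving J·Δ = −F gives Δ = (-4.250, -1.875).
Then the next iterate is (x, y)₁ = (-7.250, -0.375).

(-7.250, -0.375)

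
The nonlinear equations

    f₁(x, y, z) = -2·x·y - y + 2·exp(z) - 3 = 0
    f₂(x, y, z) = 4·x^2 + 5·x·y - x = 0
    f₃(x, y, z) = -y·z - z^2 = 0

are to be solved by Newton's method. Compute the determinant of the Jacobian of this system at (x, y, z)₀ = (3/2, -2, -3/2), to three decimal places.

170.669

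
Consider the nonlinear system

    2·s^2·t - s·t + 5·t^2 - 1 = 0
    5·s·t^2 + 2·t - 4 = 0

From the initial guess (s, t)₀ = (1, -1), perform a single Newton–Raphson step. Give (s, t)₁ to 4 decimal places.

(1.4783, -0.8261)

At (1, -1): F = (3.0000, -1.0000).
Jacobian J = [[4·s·t - t, 2·s^2 - s + 10·t], [5·t^2, 10·s·t + 2]].
At the point, J = [[-3.0000, -9.0000], [5.0000, -8.0000]] (det J = 69.0000).
Solving J·Δ = −F gives Δ = (0.4783, 0.1739).
Then the next iterate is (s, t)₁ = (1.4783, -0.8261).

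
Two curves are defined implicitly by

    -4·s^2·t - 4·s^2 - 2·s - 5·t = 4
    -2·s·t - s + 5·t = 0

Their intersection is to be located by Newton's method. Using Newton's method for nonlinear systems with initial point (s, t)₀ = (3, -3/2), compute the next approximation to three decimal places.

(4.069, -0.861)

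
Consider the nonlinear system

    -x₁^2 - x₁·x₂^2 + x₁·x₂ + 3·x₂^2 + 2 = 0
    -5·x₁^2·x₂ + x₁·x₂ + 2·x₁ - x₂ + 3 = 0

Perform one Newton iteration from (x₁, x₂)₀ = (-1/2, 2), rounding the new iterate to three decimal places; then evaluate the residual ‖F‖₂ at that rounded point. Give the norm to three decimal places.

At (-1/2, 2): F = (14.750, -3.500).
Jacobian J = [[-2·x₁ - x₂^2 + x₂, -2·x₁·x₂ + x₁ + 6·x₂], [-10·x₁·x₂ + x₂ + 2, -5·x₁^2 + x₁ - 1]].
At the point, J = [[-1.000, 13.500], [14.000, -2.750]] (det J = -186.250).
Solving J·Δ = −F gives Δ = (0.036, -1.090).
Then the next iterate is (x₁, x₂)₁ = (-0.464, 0.910).
Re-evaluating at (-0.464, 0.910): F = (4.23100, -0.23984), so ‖F‖₂ = 4.238.

4.238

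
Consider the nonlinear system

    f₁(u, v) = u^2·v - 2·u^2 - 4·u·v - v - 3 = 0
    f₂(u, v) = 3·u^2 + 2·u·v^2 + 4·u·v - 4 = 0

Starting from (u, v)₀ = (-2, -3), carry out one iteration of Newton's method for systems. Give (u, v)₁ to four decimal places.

(-0.8581, -2.3218)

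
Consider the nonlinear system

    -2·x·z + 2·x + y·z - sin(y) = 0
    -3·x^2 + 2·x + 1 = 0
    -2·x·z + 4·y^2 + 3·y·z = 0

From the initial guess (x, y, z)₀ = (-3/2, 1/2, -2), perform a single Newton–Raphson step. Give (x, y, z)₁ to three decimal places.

At (-3/2, 1/2, -2): F = (-10.47943, -8.750, -8.000).
Jacobian J = [[-2·z + 2, z - cos(y), -2·x + y], [-6·x + 2, 0, 0], [-2·z, 8·y + 3·z, -2·x + 3·y]].
At the point, J = [[6.000, -2.87758, 3.500], [11.000, 0.000, 0.000], [4.000, -2.000, 4.500]] (det J = 65.44034).
Solving J·Δ = −F gives Δ = (0.795, -1.482, 0.412).
Then the next iterate is (x, y, z)₁ = (-0.705, -0.982, -1.588).

(-0.705, -0.982, -1.588)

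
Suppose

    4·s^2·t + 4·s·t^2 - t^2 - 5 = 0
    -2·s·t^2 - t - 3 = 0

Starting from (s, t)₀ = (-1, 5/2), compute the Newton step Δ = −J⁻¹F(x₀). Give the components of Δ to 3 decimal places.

(-0.410, -1.348)

At (-1, 5/2): F = (-26.250, 7.000).
Jacobian J = [[8·s·t + 4·t^2, 4·s^2 + 8·s·t - 2·t], [-2·t^2, -4·s·t - 1]].
At the point, J = [[5.000, -21.000], [-12.500, 9.000]] (det J = -217.500).
Solving J·Δ = −F gives Δ = (-0.410, -1.348).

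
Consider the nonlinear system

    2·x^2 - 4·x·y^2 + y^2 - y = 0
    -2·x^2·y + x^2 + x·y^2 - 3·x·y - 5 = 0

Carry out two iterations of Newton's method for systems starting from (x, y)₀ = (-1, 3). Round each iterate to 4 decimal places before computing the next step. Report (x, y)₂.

At (-1, 3): F = (44.0000, -10.0000).
Jacobian J = [[4·x - 4·y^2, -8·x·y + 2·y - 1], [-4·x·y + 2·x + y^2 - 3·y, -2·x^2 + 2·x·y - 3·x]].
At the point, J = [[-40.0000, 29.0000], [10.0000, -5.0000]] (det J = -90.0000).
Solving J·Δ = −F gives Δ = (0.7778, -0.4444).
Then the next iterate is (x, y)₁ = (-0.2222, 2.5556).
Round to (-0.2222, 2.5556) and repeat: F = (9.879071, -4.950627), J = [[-27.013165, 8.654035], [0.691309, -0.567854]].
Δ = (-3.9792, -13.5624), so (x, y)₂ = (-4.2014, -11.0068).

(-4.2014, -11.0068)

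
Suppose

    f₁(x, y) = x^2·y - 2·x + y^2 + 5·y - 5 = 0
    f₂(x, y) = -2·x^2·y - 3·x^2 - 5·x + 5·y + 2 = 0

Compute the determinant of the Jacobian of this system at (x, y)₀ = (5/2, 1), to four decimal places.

375.0000

J = [[2·x·y - 2, x^2 + 2·y + 5], [-4·x·y - 6·x - 5, -2·x^2 + 5]].
At the point, J = [[3.0000, 13.2500], [-30.0000, -7.5000]].
det J = 375.0000.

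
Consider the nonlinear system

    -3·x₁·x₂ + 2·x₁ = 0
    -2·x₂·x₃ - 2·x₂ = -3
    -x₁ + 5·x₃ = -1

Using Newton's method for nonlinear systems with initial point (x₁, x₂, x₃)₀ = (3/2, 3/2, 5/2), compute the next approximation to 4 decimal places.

At (3/2, 3/2, 5/2): F = (-3.7500, -7.5000, 12.0000).
Jacobian J = [[-3·x₂ + 2, -3·x₁, 0], [0, -2·x₃ - 2, -2·x₂], [-1, 0, 5]].
At the point, J = [[-2.5000, -4.5000, 0.0000], [0.0000, -7.0000, -3.0000], [-1.0000, 0.0000, 5.0000]] (det J = 74.0000).
Solving J·Δ = −F gives Δ = (-1.6824, 0.1014, -2.7365).
Then the next iterate is (x₁, x₂, x₃)₁ = (-0.1824, 1.6014, -0.2365).

(-0.1824, 1.6014, -0.2365)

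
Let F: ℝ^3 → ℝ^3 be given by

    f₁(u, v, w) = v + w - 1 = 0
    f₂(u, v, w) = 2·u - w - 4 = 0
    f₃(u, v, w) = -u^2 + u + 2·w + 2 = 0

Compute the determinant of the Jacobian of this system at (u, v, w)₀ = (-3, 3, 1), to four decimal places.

-11.0000

J = [[0, 1, 1], [2, 0, -1], [-2·u + 1, 0, 2]].
At the point, J = [[0.0000, 1.0000, 1.0000], [2.0000, 0.0000, -1.0000], [7.0000, 0.0000, 2.0000]].
det J = -11.0000.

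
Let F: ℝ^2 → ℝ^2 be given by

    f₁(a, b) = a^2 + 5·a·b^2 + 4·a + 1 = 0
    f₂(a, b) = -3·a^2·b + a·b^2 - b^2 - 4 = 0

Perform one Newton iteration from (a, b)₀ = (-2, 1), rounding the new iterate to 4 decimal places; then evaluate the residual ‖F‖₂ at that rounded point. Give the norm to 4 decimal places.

At (-2, 1): F = (-13.0000, -19.0000).
Jacobian J = [[2·a + 5·b^2 + 4, 10·a·b], [-6·a·b + b^2, -3·a^2 + 2·a·b - 2·b]].
At the point, J = [[5.0000, -20.0000], [13.0000, -18.0000]] (det J = 170.0000).
Solving J·Δ = −F gives Δ = (0.8588, -0.4353).
Then the next iterate is (a, b)₁ = (-1.1412, 0.5647).
Re-evaluating at (-1.1412, 0.5647): F = (-4.082027, -6.889089), so ‖F‖₂ = 8.0077.

8.0077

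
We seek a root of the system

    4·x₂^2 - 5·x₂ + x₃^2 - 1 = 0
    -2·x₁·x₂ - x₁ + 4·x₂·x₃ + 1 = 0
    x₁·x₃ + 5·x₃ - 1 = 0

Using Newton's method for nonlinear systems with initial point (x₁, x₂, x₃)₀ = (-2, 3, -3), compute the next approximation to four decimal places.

(-11.2128, -0.3830, -8.8794)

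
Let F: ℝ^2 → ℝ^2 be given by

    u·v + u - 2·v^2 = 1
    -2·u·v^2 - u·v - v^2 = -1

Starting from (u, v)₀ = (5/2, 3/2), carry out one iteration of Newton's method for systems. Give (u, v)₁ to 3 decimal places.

At (5/2, 3/2): F = (0.750, -16.250).
Jacobian J = [[v + 1, u - 4·v], [-2·v^2 - v, -4·u·v - u - 2·v]].
At the point, J = [[2.500, -3.500], [-6.000, -20.500]] (det J = -72.250).
Solving J·Δ = −F gives Δ = (-1.000, -0.500).
Then the next iterate is (u, v)₁ = (1.500, 1.000).

(1.500, 1.000)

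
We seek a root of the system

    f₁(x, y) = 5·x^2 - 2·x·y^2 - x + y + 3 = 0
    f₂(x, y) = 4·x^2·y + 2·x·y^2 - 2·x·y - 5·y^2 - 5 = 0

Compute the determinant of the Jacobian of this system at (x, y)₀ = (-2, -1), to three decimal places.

J = [[10·x - 2·y^2 - 1, -4·x·y + 1], [8·x·y + 2·y^2 - 2·y, 4·x^2 + 4·x·y - 2·x - 10·y]].
At the point, J = [[-23.000, -7.000], [20.000, 38.000]].
det J = -734.000.

-734.000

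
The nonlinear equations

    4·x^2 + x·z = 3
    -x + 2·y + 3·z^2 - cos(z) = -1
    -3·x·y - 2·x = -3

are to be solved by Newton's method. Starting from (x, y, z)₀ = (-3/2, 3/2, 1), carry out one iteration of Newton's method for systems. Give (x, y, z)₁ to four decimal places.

(-1.0274, -0.6507, 0.5344)

At (-3/2, 3/2, 1): F = (4.5000, 7.959698, 12.7500).
Jacobian J = [[8·x + z, 0, x], [-1, 2, 6·z + sin(z)], [-3·y - 2, -3·x, 0]].
At the point, J = [[-11.0000, 0.0000, -1.5000], [-1.0000, 2.0000, 6.841471], [-6.5000, 4.5000, 0.0000]] (det J = 325.902814).
Solving J·Δ = −F gives Δ = (0.4726, -2.1507, -0.4656).
Then the next iterate is (x, y, z)₁ = (-1.0274, -0.6507, 0.5344).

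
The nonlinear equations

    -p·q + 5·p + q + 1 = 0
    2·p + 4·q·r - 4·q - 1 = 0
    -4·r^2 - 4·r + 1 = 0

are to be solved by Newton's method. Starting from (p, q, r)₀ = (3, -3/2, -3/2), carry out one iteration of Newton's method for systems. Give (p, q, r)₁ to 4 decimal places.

(0.4918, -0.1516, -1.2500)

At (3, -3/2, -3/2): F = (19.0000, 20.0000, -2.0000).
Jacobian J = [[-q + 5, -p + 1, 0], [2, 4·r - 4, 4·q], [0, 0, -8·r - 4]].
At the point, J = [[6.5000, -2.0000, 0.0000], [2.0000, -10.0000, -6.0000], [0.0000, 0.0000, 8.0000]] (det J = -488.0000).
Solving J·Δ = −F gives Δ = (-2.5082, 1.3484, 0.2500).
Then the next iterate is (p, q, r)₁ = (0.4918, -0.1516, -1.2500).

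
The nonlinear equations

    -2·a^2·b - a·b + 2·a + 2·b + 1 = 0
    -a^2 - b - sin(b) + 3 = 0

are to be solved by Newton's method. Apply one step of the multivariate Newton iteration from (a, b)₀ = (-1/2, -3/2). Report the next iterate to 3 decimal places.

(-3.372, 0.718)

At (-1/2, -3/2): F = (-3.000, 5.24749).
Jacobian J = [[-4·a·b - b + 2, -2·a^2 - a + 2], [-2·a, -cos(b) - 1]].
At the point, J = [[0.500, 2.000], [1.000, -1.07074]] (det J = -2.53537).
Solving J·Δ = −F gives Δ = (-2.872, 2.218).
Then the next iterate is (a, b)₁ = (-3.372, 0.718).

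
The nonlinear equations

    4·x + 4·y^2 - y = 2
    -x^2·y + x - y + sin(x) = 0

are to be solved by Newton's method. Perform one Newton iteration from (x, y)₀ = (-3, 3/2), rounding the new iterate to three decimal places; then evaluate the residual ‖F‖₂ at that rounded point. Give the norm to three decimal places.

At (-3, 3/2): F = (-6.500, -18.14112).
Jacobian J = [[4, 8·y - 1], [-2·x·y + cos(x) + 1, -x^2 - 1]].
At the point, J = [[4.000, 11.000], [9.01001, -10.000]] (det J = -139.11008).
Solving J·Δ = −F gives Δ = (1.902, -0.101).
Then the next iterate is (x, y)₁ = (-1.098, 1.399).
Re-evaluating at (-1.098, 1.399): F = (0.03780, -5.07394), so ‖F‖₂ = 5.074.

5.074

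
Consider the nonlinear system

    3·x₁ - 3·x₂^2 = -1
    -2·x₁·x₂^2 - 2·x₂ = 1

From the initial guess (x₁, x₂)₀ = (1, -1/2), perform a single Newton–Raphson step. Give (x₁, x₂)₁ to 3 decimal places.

At (1, -1/2): F = (3.250, -0.500).
Jacobian J = [[3, -6·x₂], [-2·x₂^2, -4·x₁·x₂ - 2]].
At the point, J = [[3.000, 3.000], [-0.500, 0.000]] (det J = 1.500).
Solving J·Δ = −F gives Δ = (-1.000, -0.083).
Then the next iterate is (x₁, x₂)₁ = (0.000, -0.583).

(0.000, -0.583)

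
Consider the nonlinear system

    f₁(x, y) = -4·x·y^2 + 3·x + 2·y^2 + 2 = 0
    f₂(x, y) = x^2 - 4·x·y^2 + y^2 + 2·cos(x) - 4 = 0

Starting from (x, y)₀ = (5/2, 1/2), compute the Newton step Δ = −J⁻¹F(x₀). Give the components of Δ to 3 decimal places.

(18.153, 5.476)

At (5/2, 1/2): F = (7.500, -1.60229).
Jacobian J = [[-4·y^2 + 3, -8·x·y + 4·y], [2·x - 4·y^2 - 2·sin(x), -8·x·y + 2·y]].
At the point, J = [[2.000, -8.000], [2.80306, -9.000]] (det J = 4.42445).
Solving J·Δ = −F gives Δ = (18.153, 5.476).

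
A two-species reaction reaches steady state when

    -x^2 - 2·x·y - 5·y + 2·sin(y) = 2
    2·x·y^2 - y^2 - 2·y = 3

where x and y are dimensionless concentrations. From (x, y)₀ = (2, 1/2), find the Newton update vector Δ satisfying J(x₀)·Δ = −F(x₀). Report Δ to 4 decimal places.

At (2, 1/2): F = (-9.541149, -3.2500).
Jacobian J = [[-2·x - 2·y, -2·x + 2·cos(y) - 5], [2·y^2, 4·x·y - 2·y - 2]].
At the point, J = [[-5.0000, -7.244835], [0.5000, 1.0000]] (det J = -1.377583).
Solving J·Δ = −F gives Δ = (-24.0181, 15.2590).

(-24.0181, 15.2590)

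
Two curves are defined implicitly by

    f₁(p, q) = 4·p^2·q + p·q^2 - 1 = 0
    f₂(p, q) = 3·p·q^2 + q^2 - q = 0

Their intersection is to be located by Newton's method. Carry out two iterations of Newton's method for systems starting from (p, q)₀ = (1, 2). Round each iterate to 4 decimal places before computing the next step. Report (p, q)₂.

At (1, 2): F = (11.0000, 14.0000).
Jacobian J = [[8·p·q + q^2, 4·p^2 + 2·p·q], [3·q^2, 6·p·q + 2·q - 1]].
At the point, J = [[20.0000, 8.0000], [12.0000, 15.0000]] (det J = 204.0000).
Solving J·Δ = −F gives Δ = (-0.2598, -0.7255).
Then the next iterate is (p, q)₁ = (0.7402, 1.2745).
Round to (0.7402, 1.2745) and repeat: F = (2.995518, 3.956882), J = [[9.171429, 4.078354], [4.873051, 7.209309]].
Δ = (-0.1180, -0.4691), so (p, q)₂ = (0.6222, 0.8054).

(0.6222, 0.8054)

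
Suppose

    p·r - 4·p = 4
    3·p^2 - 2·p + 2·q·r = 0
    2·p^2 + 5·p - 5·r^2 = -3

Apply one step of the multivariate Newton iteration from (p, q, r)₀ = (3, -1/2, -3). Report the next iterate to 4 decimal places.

At (3, -1/2, -3): F = (-25.0000, 24.0000, -9.0000).
Jacobian J = [[r - 4, 0, p], [6·p - 2, 2·r, 2·q], [4·p + 5, 0, -10·r]].
At the point, J = [[-7.0000, 0.0000, 3.0000], [16.0000, -6.0000, -1.0000], [17.0000, 0.0000, 30.0000]] (det J = 1566.0000).
Solving J·Δ = −F gives Δ = (-2.7701, -3.6986, 1.8697).
Then the next iterate is (p, q, r)₁ = (0.2299, -4.1986, -1.1303).

(0.2299, -4.1986, -1.1303)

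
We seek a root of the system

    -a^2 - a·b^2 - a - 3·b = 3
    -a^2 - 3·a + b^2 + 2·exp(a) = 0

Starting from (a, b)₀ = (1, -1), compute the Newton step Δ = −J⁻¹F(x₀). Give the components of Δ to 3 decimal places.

At (1, -1): F = (-3.000, 2.43656).
Jacobian J = [[-2·a - b^2 - 1, -2·a·b - 3], [-2·a + 2·exp(a) - 3, 2·b]].
At the point, J = [[-4.000, -1.000], [0.43656, -2.000]] (det J = 8.43656).
Solving J·Δ = −F gives Δ = (-1.000, 1.000).

(-1.000, 1.000)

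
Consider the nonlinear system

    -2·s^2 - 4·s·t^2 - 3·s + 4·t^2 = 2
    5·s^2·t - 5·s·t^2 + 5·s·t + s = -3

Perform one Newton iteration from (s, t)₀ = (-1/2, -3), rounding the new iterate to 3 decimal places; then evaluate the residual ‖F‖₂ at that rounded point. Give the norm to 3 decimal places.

At (-1/2, -3): F = (53.000, 28.750).
Jacobian J = [[-4·s - 4·t^2 - 3, -8·s·t + 8·t], [10·s·t - 5·t^2 + 5·t + 1, 5·s^2 - 10·s·t + 5·s]].
At the point, J = [[-37.000, -36.000], [-44.000, -16.250]] (det J = -982.750).
Solving J·Δ = −F gives Δ = (0.177, 1.291).
Then the next iterate is (s, t)₁ = (-0.323, -1.709).
Re-evaluating at (-0.323, -1.709): F = (14.21659, 9.26244), so ‖F‖₂ = 16.968.

16.968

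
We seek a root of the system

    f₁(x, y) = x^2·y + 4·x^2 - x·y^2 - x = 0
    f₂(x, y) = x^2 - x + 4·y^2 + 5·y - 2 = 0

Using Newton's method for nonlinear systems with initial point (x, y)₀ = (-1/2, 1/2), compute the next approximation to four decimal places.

(-0.2201, 0.3122)

At (-1/2, 1/2): F = (1.7500, 2.2500).
Jacobian J = [[2·x·y + 8·x - y^2 - 1, x^2 - 2·x·y], [2·x - 1, 8·y + 5]].
At the point, J = [[-5.7500, 0.7500], [-2.0000, 9.0000]] (det J = -50.2500).
Solving J·Δ = −F gives Δ = (0.2799, -0.1878).
Then the next iterate is (x, y)₁ = (-0.2201, 0.3122).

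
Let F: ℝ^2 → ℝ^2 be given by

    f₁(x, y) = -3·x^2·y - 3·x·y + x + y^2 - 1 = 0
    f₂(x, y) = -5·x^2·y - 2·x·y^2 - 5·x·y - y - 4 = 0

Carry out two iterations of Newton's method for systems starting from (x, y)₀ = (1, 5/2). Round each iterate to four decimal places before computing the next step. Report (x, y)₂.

(0.3741, 0.2892)

At (1, 5/2): F = (-8.7500, -44.0000).
Jacobian J = [[-6·x·y - 3·y + 1, -3·x^2 - 3·x + 2·y], [-10·x·y - 2·y^2 - 5·y, -5·x^2 - 4·x·y - 5·x - 1]].
At the point, J = [[-21.5000, -1.0000], [-50.0000, -21.0000]] (det J = 401.5000).
Solving J·Δ = −F gives Δ = (-0.3481, -1.2665).
Then the next iterate is (x, y)₁ = (0.6519, 1.2335).
Round to (0.6519, 1.2335) and repeat: F = (-2.811549, -13.858879), J = [[-7.525212, -0.763621], [-17.251731, -9.600843]].
Δ = (-0.2778, -0.9443), so (x, y)₂ = (0.3741, 0.2892).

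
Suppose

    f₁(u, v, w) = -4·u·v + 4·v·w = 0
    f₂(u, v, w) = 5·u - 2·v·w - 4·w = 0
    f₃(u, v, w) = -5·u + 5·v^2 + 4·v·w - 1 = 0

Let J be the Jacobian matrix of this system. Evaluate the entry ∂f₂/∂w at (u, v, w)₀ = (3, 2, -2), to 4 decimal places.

-8.0000

∂f₂/∂w = -2·v - 4.
At (3, 2, -2) this is -8.0000.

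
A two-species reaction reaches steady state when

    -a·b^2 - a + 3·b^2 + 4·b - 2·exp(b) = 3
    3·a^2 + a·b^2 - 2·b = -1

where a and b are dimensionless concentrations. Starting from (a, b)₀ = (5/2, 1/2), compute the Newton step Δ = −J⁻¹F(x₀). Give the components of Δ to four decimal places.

(-1.4045, 4.0886)

At (5/2, 1/2): F = (-6.672443, 19.3750).
Jacobian J = [[-b^2 - 1, -2·a·b + 6·b - 2·exp(b) + 4], [6·a + b^2, 2·a·b - 2]].
At the point, J = [[-1.2500, 1.202557], [15.2500, 0.5000]] (det J = -18.964001).
Solving J·Δ = −F gives Δ = (-1.4045, 4.0886).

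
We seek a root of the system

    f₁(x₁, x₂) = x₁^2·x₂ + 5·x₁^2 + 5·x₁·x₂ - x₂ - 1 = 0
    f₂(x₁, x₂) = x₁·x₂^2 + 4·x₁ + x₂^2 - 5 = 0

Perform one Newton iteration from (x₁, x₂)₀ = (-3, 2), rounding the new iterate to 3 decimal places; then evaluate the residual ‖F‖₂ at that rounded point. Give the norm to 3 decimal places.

16.481

At (-3, 2): F = (30.000, -25.000).
Jacobian J = [[2·x₁·x₂ + 10·x₁ + 5·x₂, x₁^2 + 5·x₁ - 1], [x₂^2 + 4, 2·x₁·x₂ + 2·x₂]].
At the point, J = [[-32.000, -7.000], [8.000, -8.000]] (det J = 312.000).
Solving J·Δ = −F gives Δ = (1.330, -1.795).
Then the next iterate is (x₁, x₂)₁ = (-1.670, 0.205).
Re-evaluating at (-1.670, 0.205): F = (11.59947, -11.70816), so ‖F‖₂ = 16.481.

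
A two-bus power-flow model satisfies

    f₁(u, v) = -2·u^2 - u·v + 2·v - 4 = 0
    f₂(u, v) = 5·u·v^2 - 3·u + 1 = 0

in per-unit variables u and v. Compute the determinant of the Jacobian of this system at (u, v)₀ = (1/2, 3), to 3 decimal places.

-138.000

J = [[-4·u - v, -u + 2], [5·v^2 - 3, 10·u·v]].
At the point, J = [[-5.000, 1.500], [42.000, 15.000]].
det J = -138.000.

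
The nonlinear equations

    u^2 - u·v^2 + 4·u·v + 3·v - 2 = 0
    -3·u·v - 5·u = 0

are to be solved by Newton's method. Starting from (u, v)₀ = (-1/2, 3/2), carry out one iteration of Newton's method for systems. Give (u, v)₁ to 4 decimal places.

(-0.1211, 0.7332)

At (-1/2, 3/2): F = (0.8750, 4.7500).
Jacobian J = [[2·u - v^2 + 4·v, -2·u·v + 4·u + 3], [-3·v - 5, -3·u]].
At the point, J = [[2.7500, 2.5000], [-9.5000, 1.5000]] (det J = 27.8750).
Solving J·Δ = −F gives Δ = (0.3789, -0.7668).
Then the next iterate is (u, v)₁ = (-0.1211, 0.7332).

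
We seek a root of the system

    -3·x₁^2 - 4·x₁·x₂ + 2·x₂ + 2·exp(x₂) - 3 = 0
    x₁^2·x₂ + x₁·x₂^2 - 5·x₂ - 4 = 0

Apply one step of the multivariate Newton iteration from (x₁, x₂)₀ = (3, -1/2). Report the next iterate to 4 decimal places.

At (3, -1/2): F = (-23.786939, -5.2500).
Jacobian J = [[-6·x₁ - 4·x₂, -4·x₁ + 2·exp(x₂) + 2], [2·x₁·x₂ + x₂^2, x₁^2 + 2·x₁·x₂ - 5]].
At the point, J = [[-16.0000, -8.786939], [-2.7500, 1.0000]] (det J = -40.164081).
Solving J·Δ = −F gives Δ = (-1.7408, 0.4627).
Then the next iterate is (x₁, x₂)₁ = (1.2592, -0.0373).

(1.2592, -0.0373)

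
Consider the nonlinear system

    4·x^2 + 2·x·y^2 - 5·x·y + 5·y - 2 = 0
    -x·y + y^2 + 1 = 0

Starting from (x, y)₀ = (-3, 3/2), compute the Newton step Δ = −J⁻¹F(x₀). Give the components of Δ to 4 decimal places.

(1.8082, -0.8396)

At (-3, 3/2): F = (50.5000, 7.7500).
Jacobian J = [[8·x + 2·y^2 - 5·y, 4·x·y - 5·x + 5], [-y, -x + 2·y]].
At the point, J = [[-27.0000, 2.0000], [-1.5000, 6.0000]] (det J = -159.0000).
Solving J·Δ = −F gives Δ = (1.8082, -0.8396).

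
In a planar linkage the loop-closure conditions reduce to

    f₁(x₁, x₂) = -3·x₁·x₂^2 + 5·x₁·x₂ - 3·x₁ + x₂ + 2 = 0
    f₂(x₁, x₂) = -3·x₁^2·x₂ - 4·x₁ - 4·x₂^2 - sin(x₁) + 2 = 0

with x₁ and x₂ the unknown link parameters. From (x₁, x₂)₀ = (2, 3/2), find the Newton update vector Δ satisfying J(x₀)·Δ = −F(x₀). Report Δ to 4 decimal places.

(-2.1977, 0.5635)

At (2, 3/2): F = (-1.0000, -33.909297).
Jacobian J = [[-3·x₂^2 + 5·x₂ - 3, -6·x₁·x₂ + 5·x₁ + 1], [-6·x₁·x₂ - cos(x₁) - 4, -3·x₁^2 - 8·x₂]].
At the point, J = [[-2.2500, -7.0000], [-21.583853, -24.0000]] (det J = -97.086972).
Solving J·Δ = −F gives Δ = (-2.1977, 0.5635).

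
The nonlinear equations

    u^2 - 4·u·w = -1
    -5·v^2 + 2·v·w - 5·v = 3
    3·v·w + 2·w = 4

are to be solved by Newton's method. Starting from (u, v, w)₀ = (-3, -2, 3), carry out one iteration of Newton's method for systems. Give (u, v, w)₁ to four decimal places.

At (-3, -2, 3): F = (46.0000, -25.0000, -16.0000).
Jacobian J = [[2·u - 4·w, 0, -4·u], [0, -10·v + 2·w - 5, 2·v], [0, 3·w, 3·v + 2]].
At the point, J = [[-18.0000, 0.0000, 12.0000], [0.0000, 21.0000, -4.0000], [0.0000, 9.0000, -4.0000]] (det J = 864.0000).
Solving J·Δ = −F gives Δ = (1.0139, 0.7500, -2.3125).
Then the next iterate is (u, v, w)₁ = (-1.9861, -1.2500, 0.6875).

(-1.9861, -1.2500, 0.6875)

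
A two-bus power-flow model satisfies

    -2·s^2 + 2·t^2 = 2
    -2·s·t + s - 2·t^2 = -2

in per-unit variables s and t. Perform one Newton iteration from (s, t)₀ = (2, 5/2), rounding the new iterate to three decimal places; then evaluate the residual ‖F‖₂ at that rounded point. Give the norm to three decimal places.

4.222

At (2, 5/2): F = (2.500, -18.500).
Jacobian J = [[-4·s, 4·t], [-2·t + 1, -2·s - 4·t]].
At the point, J = [[-8.000, 10.000], [-4.000, -14.000]] (det J = 152.000).
Solving J·Δ = −F gives Δ = (-0.987, -1.039).
Then the next iterate is (s, t)₁ = (1.013, 1.461).
Re-evaluating at (1.013, 1.461): F = (0.21670, -4.21603), so ‖F‖₂ = 4.222.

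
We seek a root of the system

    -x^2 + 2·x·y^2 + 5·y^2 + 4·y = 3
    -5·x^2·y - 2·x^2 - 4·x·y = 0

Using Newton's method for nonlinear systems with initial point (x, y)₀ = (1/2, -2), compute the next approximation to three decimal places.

(0.236, -1.455)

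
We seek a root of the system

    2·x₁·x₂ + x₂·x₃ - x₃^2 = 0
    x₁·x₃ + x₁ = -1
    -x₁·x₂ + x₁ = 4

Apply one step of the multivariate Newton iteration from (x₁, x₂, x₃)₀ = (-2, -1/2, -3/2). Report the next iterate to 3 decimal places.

(4.500, -1.875, -2.125)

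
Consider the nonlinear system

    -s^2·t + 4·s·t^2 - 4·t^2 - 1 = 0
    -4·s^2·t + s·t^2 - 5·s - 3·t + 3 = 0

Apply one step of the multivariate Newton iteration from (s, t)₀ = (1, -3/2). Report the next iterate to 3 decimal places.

(1.052, -0.377)

At (1, -3/2): F = (0.500, 10.750).
Jacobian J = [[-2·s·t + 4·t^2, -s^2 + 8·s·t - 8·t], [-8·s·t + t^2 - 5, -4·s^2 + 2·s·t - 3]].
At the point, J = [[12.000, -1.000], [9.250, -10.000]] (det J = -110.750).
Solving J·Δ = −F gives Δ = (0.052, 1.123).
Then the next iterate is (s, t)₁ = (1.052, -0.377).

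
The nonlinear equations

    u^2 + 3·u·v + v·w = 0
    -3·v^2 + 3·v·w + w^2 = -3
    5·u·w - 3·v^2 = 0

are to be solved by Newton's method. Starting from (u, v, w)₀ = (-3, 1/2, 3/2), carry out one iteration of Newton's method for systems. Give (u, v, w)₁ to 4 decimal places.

(-3.0670, 1.1263, -0.2088)

At (-3, 1/2, 3/2): F = (5.2500, 6.7500, -23.2500).
Jacobian J = [[2·u + 3·v, 3·u + w, v], [0, -6·v + 3·w, 3·v + 2·w], [5·w, -6·v, 5·u]].
At the point, J = [[-4.5000, -7.5000, 0.5000], [0.0000, 1.5000, 4.5000], [7.5000, -3.0000, -15.0000]] (det J = -218.2500).
Solving J·Δ = −F gives Δ = (-0.0670, 0.6263, -1.7088).
Then the next iterate is (u, v, w)₁ = (-3.0670, 1.1263, -0.2088).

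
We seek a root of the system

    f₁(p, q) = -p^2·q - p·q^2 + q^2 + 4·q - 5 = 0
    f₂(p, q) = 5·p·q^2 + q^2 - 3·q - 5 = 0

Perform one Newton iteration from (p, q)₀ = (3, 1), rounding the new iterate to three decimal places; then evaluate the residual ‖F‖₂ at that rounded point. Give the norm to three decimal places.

2.810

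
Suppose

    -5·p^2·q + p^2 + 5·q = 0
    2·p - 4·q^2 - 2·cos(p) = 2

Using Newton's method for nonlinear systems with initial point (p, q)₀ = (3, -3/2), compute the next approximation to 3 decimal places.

(1.994, -1.057)

At (3, -3/2): F = (69.000, -3.02002).
Jacobian J = [[-10·p·q + 2·p, -5·p^2 + 5], [2·sin(p) + 2, -8·q]].
At the point, J = [[51.000, -40.000], [2.28224, 12.000]] (det J = 703.28960).
Solving J·Δ = −F gives Δ = (-1.006, 0.443).
Then the next iterate is (p, q)₁ = (1.994, -1.057).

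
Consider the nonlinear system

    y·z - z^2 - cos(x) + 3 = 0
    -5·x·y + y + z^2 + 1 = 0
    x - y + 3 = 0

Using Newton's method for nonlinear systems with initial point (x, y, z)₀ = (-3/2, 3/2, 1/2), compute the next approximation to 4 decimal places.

At (-3/2, 3/2, 1/2): F = (3.429263, 14.0000, 0.0000).
Jacobian J = [[sin(x), z, y - 2·z], [-5·y, -5·x + 1, 2·z], [1, -1, 0]].
At the point, J = [[-0.997495, 0.5000, 0.5000], [-7.5000, 8.5000, 1.0000], [1.0000, -1.0000, 0.0000]] (det J = -0.997495).
Solving J·Δ = −F gives Δ = (-3.5797, -3.5797, -10.4203).
Then the next iterate is (x, y, z)₁ = (-5.0797, -2.0797, -9.9203).

(-5.0797, -2.0797, -9.9203)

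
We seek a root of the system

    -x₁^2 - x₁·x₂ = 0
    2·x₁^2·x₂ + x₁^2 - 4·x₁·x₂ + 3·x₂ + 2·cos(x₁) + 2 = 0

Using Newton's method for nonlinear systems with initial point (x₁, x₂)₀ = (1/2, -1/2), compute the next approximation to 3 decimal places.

At (1/2, -1/2): F = (0.000, 3.25517).
Jacobian J = [[-2·x₁ - x₂, -x₁], [4·x₁·x₂ + 2·x₁ - 4·x₂ - 2·sin(x₁), 2·x₁^2 - 4·x₁ + 3]].
At the point, J = [[-0.500, -0.500], [1.04115, 1.500]] (det J = -0.22943).
Solving J·Δ = −F gives Δ = (7.094, -7.094).
Then the next iterate is (x₁, x₂)₁ = (7.594, -7.594).

(7.594, -7.594)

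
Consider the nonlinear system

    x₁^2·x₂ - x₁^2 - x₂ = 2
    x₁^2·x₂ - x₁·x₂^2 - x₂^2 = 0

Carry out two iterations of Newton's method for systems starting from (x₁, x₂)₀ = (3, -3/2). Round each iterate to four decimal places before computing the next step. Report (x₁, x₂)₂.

(0.7650, -0.9123)

At (3, -3/2): F = (-23.0000, -22.5000).
Jacobian J = [[2·x₁·x₂ - 2·x₁, x₁^2 - 1], [2·x₁·x₂ - x₂^2, x₁^2 - 2·x₁·x₂ - 2·x₂]].
At the point, J = [[-15.0000, 8.0000], [-11.2500, 21.0000]] (det J = -225.0000).
Solving J·Δ = −F gives Δ = (-1.3467, 0.3500).
Then the next iterate is (x₁, x₂)₁ = (1.6533, -1.1500).
Round to (1.6533, -1.1500) and repeat: F = (-6.726812, -6.652400), J = [[-7.109190, 1.733401], [-5.125090, 8.835991]].
Δ = (-0.8883, 0.2377), so (x₁, x₂)₂ = (0.7650, -0.9123).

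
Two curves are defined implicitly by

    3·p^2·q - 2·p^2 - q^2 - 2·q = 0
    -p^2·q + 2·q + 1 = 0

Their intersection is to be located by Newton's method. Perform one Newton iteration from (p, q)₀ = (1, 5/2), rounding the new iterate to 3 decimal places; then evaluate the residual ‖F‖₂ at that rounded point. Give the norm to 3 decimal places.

At (1, 5/2): F = (-5.750, 3.500).
Jacobian J = [[6·p·q - 4·p, 3·p^2 - 2·q - 2], [-2·p·q, -p^2 + 2]].
At the point, J = [[11.000, -4.000], [-5.000, 1.000]] (det J = -9.000).
Solving J·Δ = −F gives Δ = (0.917, 1.083).
Then the next iterate is (p, q)₁ = (1.917, 3.583).
Re-evaluating at (1.917, 3.583): F = (12.14771, -5.00113), so ‖F‖₂ = 13.137.

13.137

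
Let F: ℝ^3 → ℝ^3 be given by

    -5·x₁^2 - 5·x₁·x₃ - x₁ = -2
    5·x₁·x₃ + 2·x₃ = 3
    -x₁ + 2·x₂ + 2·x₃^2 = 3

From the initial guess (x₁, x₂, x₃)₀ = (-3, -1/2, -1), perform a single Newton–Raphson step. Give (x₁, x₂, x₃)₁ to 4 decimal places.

At (-3, -1/2, -1): F = (-55.0000, 10.0000, 1.0000).
Jacobian J = [[-10·x₁ - 5·x₃ - 1, 0, -5·x₁], [5·x₃, 0, 5·x₁ + 2], [-1, 2, 4·x₃]].
At the point, J = [[34.0000, 0.0000, 15.0000], [-5.0000, 0.0000, -13.0000], [-1.0000, 2.0000, -4.0000]] (det J = 734.0000).
Solving J·Δ = −F gives Δ = (1.5395, 0.6240, 0.1771).
Then the next iterate is (x₁, x₂, x₃)₁ = (-1.4605, 0.1240, -0.8229).

(-1.4605, 0.1240, -0.8229)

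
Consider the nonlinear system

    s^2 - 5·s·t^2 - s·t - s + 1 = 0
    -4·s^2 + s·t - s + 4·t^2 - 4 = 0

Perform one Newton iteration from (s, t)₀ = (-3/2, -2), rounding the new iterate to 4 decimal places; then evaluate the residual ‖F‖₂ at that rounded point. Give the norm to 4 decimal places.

9.8607

At (-3/2, -2): F = (31.7500, 7.5000).
Jacobian J = [[2·s - 5·t^2 - t - 1, -10·s·t - s], [-8·s + t - 1, s + 8·t]].
At the point, J = [[-22.0000, -28.5000], [9.0000, -17.5000]] (det J = 641.5000).
Solving J·Δ = −F gives Δ = (0.5329, 0.7027).
Then the next iterate is (s, t)₁ = (-0.9671, -1.2973).
Re-evaluating at (-0.9671, -1.2973): F = (9.785849, 1.212538), so ‖F‖₂ = 9.8607.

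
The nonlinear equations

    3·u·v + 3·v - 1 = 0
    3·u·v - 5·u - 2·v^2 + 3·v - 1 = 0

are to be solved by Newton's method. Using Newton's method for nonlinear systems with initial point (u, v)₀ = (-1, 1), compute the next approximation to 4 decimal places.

(-0.6667, 1.3333)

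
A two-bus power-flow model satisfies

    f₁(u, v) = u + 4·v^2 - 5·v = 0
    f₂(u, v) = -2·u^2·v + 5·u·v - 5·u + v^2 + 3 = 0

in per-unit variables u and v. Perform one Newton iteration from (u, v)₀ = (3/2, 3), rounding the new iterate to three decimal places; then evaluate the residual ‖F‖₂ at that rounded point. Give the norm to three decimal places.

5.954

At (3/2, 3): F = (22.500, 13.500).
Jacobian J = [[1, 8·v - 5], [-4·u·v + 5·v - 5, -2·u^2 + 5·u + 2·v]].
At the point, J = [[1.000, 19.000], [-8.000, 9.000]] (det J = 161.000).
Solving J·Δ = −F gives Δ = (0.335, -1.202).
Then the next iterate is (u, v)₁ = (1.835, 1.798).
Re-evaluating at (1.835, 1.798): F = (5.77622, 1.44591), so ‖F‖₂ = 5.954.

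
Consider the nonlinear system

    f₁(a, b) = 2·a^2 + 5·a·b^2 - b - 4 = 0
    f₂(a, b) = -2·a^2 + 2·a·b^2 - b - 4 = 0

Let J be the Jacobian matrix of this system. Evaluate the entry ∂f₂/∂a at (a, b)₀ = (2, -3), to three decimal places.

∂f₂/∂a = -4·a + 2·b^2.
At (2, -3) this is 10.000.

10.000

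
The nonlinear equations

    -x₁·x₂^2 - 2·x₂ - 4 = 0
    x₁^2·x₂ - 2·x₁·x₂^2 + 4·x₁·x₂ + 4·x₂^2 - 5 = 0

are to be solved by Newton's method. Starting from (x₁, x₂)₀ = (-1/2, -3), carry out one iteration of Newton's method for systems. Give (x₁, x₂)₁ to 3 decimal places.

At (-1/2, -3): F = (6.500, 45.250).
Jacobian J = [[-x₂^2, -2·x₁·x₂ - 2], [2·x₁·x₂ - 2·x₂^2 + 4·x₂, x₁^2 - 4·x₁·x₂ + 4·x₁ + 8·x₂]].
At the point, J = [[-9.000, -5.000], [-27.000, -31.750]] (det J = 150.750).
Solving J·Δ = −F gives Δ = (-0.132, 1.537).
Then the next iterate is (x₁, x₂)₁ = (-0.632, -1.463).

(-0.632, -1.463)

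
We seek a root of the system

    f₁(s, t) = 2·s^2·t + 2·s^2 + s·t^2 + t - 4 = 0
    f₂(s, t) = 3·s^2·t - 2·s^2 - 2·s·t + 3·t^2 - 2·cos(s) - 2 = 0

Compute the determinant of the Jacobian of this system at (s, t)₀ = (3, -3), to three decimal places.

14.718

J = [[4·s·t + 4·s + t^2, 2·s^2 + 2·s·t + 1], [6·s·t - 4·s - 2·t + 2·sin(s), 3·s^2 - 2·s + 6·t]].
At the point, J = [[-15.000, 1.000], [-59.71776, 3.000]].
det J = 14.718.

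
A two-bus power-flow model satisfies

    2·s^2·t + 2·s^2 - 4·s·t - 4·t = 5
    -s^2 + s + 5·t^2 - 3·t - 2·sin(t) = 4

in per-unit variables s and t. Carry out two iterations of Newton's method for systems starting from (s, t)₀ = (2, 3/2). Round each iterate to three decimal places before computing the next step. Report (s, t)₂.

(2.229, 1.655)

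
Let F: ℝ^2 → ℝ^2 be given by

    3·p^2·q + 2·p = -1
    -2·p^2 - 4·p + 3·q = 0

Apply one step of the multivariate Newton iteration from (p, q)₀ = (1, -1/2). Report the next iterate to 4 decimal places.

At (1, -1/2): F = (1.5000, -7.5000).
Jacobian J = [[6·p·q + 2, 3·p^2], [-4·p - 4, 3]].
At the point, J = [[-1.0000, 3.0000], [-8.0000, 3.0000]] (det J = 21.0000).
Solving J·Δ = −F gives Δ = (-1.2857, -0.9286).
Then the next iterate is (p, q)₁ = (-0.2857, -1.4286).

(-0.2857, -1.4286)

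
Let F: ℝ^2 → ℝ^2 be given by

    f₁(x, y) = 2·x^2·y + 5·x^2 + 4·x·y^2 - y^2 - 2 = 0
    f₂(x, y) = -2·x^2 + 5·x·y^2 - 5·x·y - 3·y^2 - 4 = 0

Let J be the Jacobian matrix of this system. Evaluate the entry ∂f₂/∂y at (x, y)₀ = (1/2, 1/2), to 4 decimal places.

-3.0000

∂f₂/∂y = 10·x·y - 5·x - 6·y.
At (1/2, 1/2) this is -3.0000.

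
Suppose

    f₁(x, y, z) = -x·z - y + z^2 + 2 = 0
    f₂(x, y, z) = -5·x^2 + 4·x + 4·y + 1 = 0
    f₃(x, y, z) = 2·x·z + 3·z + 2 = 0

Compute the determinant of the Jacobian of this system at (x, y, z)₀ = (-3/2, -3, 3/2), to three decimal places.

-54.000

J = [[-z, -1, -x + 2·z], [-10·x + 4, 4, 0], [2·z, 0, 2·x + 3]].
At the point, J = [[-1.500, -1.000, 4.500], [19.000, 4.000, 0.000], [3.000, 0.000, 0.000]].
det J = -54.000.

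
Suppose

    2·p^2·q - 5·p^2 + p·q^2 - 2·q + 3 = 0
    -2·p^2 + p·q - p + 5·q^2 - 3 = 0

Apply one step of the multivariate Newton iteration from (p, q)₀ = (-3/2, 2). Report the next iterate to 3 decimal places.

(-0.639, 1.080)

At (-3/2, 2): F = (-9.250, 11.000).
Jacobian J = [[4·p·q - 10·p + q^2, 2·p^2 + 2·p·q - 2], [-4·p + q - 1, p + 10·q]].
At the point, J = [[7.000, -3.500], [7.000, 18.500]] (det J = 154.000).
Solving J·Δ = −F gives Δ = (0.861, -0.920).
Then the next iterate is (p, q)₁ = (-0.639, 1.080).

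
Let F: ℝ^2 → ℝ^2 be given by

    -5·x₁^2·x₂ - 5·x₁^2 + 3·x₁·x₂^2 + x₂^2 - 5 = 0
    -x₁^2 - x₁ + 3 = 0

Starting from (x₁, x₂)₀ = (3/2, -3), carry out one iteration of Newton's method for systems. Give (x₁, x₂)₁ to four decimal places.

(1.3125, -1.7274)

At (3/2, -3): F = (67.0000, -0.7500).
Jacobian J = [[-10·x₁·x₂ - 10·x₁ + 3·x₂^2, -5·x₁^2 + 6·x₁·x₂ + 2·x₂], [-2·x₁ - 1, 0]].
At the point, J = [[57.0000, -44.2500], [-4.0000, 0.0000]] (det J = -177.0000).
Solving J·Δ = −F gives Δ = (-0.1875, 1.2726).
Then the next iterate is (x₁, x₂)₁ = (1.3125, -1.7274).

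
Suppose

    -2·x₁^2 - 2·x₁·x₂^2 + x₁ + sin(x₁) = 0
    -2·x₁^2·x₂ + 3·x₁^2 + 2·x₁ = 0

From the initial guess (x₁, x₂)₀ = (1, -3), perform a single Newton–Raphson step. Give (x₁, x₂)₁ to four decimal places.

At (1, -3): F = (-18.158529, 11.0000).
Jacobian J = [[-4·x₁ - 2·x₂^2 + cos(x₁) + 1, -4·x₁·x₂], [-4·x₁·x₂ + 6·x₁ + 2, -2·x₁^2]].
At the point, J = [[-20.459698, 12.0000], [20.0000, -2.0000]] (det J = -199.080605).
Solving J·Δ = −F gives Δ = (-0.4806, 0.6938).
Then the next iterate is (x₁, x₂)₁ = (0.5194, -2.3062).

(0.5194, -2.3062)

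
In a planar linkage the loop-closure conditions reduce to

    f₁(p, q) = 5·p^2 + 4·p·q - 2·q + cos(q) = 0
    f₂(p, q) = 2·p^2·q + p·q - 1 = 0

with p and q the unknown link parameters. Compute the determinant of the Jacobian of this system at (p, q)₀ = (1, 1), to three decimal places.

36.207

J = [[10·p + 4·q, 4·p - sin(q) - 2], [4·p·q + q, 2·p^2 + p]].
At the point, J = [[14.000, 1.15853], [5.000, 3.000]].
det J = 36.207.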